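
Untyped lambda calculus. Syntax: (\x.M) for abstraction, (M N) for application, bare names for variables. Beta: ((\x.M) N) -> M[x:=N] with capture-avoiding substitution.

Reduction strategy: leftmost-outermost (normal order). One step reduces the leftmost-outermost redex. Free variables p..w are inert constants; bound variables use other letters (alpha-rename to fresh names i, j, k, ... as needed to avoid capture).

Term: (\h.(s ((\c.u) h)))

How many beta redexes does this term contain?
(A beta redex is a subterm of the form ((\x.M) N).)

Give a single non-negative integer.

Term: (\h.(s ((\c.u) h)))
  Redex: ((\c.u) h)
Total redexes: 1

Answer: 1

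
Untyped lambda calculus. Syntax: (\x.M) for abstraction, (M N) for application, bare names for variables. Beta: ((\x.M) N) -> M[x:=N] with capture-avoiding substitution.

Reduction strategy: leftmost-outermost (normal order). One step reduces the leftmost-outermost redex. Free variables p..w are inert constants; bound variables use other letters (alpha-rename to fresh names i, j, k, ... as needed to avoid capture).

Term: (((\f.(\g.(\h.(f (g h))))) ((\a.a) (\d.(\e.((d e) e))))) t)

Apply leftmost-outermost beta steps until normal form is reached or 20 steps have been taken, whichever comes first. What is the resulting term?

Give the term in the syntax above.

Answer: (\h.(\e.(((t h) e) e)))

Derivation:
Step 0: (((\f.(\g.(\h.(f (g h))))) ((\a.a) (\d.(\e.((d e) e))))) t)
Step 1: ((\g.(\h.(((\a.a) (\d.(\e.((d e) e)))) (g h)))) t)
Step 2: (\h.(((\a.a) (\d.(\e.((d e) e)))) (t h)))
Step 3: (\h.((\d.(\e.((d e) e))) (t h)))
Step 4: (\h.(\e.(((t h) e) e)))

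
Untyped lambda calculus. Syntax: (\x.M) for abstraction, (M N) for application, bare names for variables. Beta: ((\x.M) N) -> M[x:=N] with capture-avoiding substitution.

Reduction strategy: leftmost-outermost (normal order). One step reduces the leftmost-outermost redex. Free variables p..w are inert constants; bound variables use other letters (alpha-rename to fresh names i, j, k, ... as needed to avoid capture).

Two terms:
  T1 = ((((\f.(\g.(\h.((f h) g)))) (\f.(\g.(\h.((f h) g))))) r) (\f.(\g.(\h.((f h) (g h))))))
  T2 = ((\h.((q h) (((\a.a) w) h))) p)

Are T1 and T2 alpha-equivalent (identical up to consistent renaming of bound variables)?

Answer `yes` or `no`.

Term 1: ((((\f.(\g.(\h.((f h) g)))) (\f.(\g.(\h.((f h) g))))) r) (\f.(\g.(\h.((f h) (g h))))))
Term 2: ((\h.((q h) (((\a.a) w) h))) p)
Alpha-equivalence: compare structure up to binder renaming.
Result: False

Answer: no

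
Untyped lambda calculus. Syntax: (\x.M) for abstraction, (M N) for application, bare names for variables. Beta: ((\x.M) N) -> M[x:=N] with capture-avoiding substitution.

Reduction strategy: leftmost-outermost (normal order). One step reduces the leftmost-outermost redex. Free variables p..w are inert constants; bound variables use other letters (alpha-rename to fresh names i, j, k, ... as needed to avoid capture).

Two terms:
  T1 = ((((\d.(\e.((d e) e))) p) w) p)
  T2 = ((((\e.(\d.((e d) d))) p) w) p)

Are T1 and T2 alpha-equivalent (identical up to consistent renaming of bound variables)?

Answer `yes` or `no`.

Term 1: ((((\d.(\e.((d e) e))) p) w) p)
Term 2: ((((\e.(\d.((e d) d))) p) w) p)
Alpha-equivalence: compare structure up to binder renaming.
Result: True

Answer: yes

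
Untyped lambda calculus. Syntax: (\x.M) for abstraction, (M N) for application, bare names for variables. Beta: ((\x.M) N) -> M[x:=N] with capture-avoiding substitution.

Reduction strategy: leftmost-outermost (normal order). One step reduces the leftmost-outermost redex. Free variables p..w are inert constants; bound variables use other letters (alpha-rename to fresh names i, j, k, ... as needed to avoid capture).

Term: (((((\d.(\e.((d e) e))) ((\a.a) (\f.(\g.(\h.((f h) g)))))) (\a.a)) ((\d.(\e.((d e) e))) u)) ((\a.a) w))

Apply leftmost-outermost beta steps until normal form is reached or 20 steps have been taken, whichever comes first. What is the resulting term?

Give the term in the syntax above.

Step 0: (((((\d.(\e.((d e) e))) ((\a.a) (\f.(\g.(\h.((f h) g)))))) (\a.a)) ((\d.(\e.((d e) e))) u)) ((\a.a) w))
Step 1: ((((\e.((((\a.a) (\f.(\g.(\h.((f h) g))))) e) e)) (\a.a)) ((\d.(\e.((d e) e))) u)) ((\a.a) w))
Step 2: ((((((\a.a) (\f.(\g.(\h.((f h) g))))) (\a.a)) (\a.a)) ((\d.(\e.((d e) e))) u)) ((\a.a) w))
Step 3: (((((\f.(\g.(\h.((f h) g)))) (\a.a)) (\a.a)) ((\d.(\e.((d e) e))) u)) ((\a.a) w))
Step 4: ((((\g.(\h.(((\a.a) h) g))) (\a.a)) ((\d.(\e.((d e) e))) u)) ((\a.a) w))
Step 5: (((\h.(((\a.a) h) (\a.a))) ((\d.(\e.((d e) e))) u)) ((\a.a) w))
Step 6: ((((\a.a) ((\d.(\e.((d e) e))) u)) (\a.a)) ((\a.a) w))
Step 7: ((((\d.(\e.((d e) e))) u) (\a.a)) ((\a.a) w))
Step 8: (((\e.((u e) e)) (\a.a)) ((\a.a) w))
Step 9: (((u (\a.a)) (\a.a)) ((\a.a) w))
Step 10: (((u (\a.a)) (\a.a)) w)

Answer: (((u (\a.a)) (\a.a)) w)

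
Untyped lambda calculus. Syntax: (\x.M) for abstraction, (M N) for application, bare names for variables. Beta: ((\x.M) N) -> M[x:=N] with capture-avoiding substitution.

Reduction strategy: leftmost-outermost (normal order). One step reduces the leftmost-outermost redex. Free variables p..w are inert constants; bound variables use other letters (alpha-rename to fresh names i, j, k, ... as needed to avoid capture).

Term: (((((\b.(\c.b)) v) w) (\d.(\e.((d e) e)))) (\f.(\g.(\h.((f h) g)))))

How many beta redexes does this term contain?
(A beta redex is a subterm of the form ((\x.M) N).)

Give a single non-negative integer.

Answer: 1

Derivation:
Term: (((((\b.(\c.b)) v) w) (\d.(\e.((d e) e)))) (\f.(\g.(\h.((f h) g)))))
  Redex: ((\b.(\c.b)) v)
Total redexes: 1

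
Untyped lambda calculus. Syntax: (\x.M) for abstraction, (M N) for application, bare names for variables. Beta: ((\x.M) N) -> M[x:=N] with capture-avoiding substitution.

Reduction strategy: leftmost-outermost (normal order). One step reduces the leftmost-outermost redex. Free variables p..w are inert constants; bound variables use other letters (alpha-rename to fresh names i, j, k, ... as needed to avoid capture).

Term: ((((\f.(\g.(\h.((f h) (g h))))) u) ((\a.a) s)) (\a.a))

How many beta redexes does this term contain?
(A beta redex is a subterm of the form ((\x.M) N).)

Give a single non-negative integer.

Answer: 2

Derivation:
Term: ((((\f.(\g.(\h.((f h) (g h))))) u) ((\a.a) s)) (\a.a))
  Redex: ((\f.(\g.(\h.((f h) (g h))))) u)
  Redex: ((\a.a) s)
Total redexes: 2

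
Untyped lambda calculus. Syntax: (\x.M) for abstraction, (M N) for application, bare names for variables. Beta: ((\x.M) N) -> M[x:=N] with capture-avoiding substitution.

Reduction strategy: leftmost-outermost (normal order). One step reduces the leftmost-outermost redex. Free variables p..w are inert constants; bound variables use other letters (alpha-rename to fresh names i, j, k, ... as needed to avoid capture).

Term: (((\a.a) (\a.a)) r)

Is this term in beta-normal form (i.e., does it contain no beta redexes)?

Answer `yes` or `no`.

Term: (((\a.a) (\a.a)) r)
Found 1 beta redex(es).

Answer: no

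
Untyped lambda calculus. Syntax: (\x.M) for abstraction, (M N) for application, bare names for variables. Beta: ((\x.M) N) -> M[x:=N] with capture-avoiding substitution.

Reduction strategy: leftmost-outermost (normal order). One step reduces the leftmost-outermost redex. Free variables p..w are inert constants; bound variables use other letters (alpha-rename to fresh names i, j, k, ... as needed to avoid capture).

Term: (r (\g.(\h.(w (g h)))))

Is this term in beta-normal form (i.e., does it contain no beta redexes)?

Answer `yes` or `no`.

Answer: yes

Derivation:
Term: (r (\g.(\h.(w (g h)))))
No beta redexes found.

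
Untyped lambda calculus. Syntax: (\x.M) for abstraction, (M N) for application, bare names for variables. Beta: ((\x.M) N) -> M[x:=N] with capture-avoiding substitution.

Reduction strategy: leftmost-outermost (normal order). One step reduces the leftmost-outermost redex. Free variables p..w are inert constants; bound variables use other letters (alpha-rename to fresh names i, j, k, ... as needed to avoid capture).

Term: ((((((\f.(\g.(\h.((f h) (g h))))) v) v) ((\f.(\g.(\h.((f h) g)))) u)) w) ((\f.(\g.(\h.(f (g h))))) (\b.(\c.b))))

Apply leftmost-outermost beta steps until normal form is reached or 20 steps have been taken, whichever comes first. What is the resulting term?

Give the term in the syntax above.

Answer: ((((v (\g.(\h.((u h) g)))) (v (\g.(\h.((u h) g))))) w) (\g.(\h.(\c.(g h)))))

Derivation:
Step 0: ((((((\f.(\g.(\h.((f h) (g h))))) v) v) ((\f.(\g.(\h.((f h) g)))) u)) w) ((\f.(\g.(\h.(f (g h))))) (\b.(\c.b))))
Step 1: (((((\g.(\h.((v h) (g h)))) v) ((\f.(\g.(\h.((f h) g)))) u)) w) ((\f.(\g.(\h.(f (g h))))) (\b.(\c.b))))
Step 2: ((((\h.((v h) (v h))) ((\f.(\g.(\h.((f h) g)))) u)) w) ((\f.(\g.(\h.(f (g h))))) (\b.(\c.b))))
Step 3: ((((v ((\f.(\g.(\h.((f h) g)))) u)) (v ((\f.(\g.(\h.((f h) g)))) u))) w) ((\f.(\g.(\h.(f (g h))))) (\b.(\c.b))))
Step 4: ((((v (\g.(\h.((u h) g)))) (v ((\f.(\g.(\h.((f h) g)))) u))) w) ((\f.(\g.(\h.(f (g h))))) (\b.(\c.b))))
Step 5: ((((v (\g.(\h.((u h) g)))) (v (\g.(\h.((u h) g))))) w) ((\f.(\g.(\h.(f (g h))))) (\b.(\c.b))))
Step 6: ((((v (\g.(\h.((u h) g)))) (v (\g.(\h.((u h) g))))) w) (\g.(\h.((\b.(\c.b)) (g h)))))
Step 7: ((((v (\g.(\h.((u h) g)))) (v (\g.(\h.((u h) g))))) w) (\g.(\h.(\c.(g h)))))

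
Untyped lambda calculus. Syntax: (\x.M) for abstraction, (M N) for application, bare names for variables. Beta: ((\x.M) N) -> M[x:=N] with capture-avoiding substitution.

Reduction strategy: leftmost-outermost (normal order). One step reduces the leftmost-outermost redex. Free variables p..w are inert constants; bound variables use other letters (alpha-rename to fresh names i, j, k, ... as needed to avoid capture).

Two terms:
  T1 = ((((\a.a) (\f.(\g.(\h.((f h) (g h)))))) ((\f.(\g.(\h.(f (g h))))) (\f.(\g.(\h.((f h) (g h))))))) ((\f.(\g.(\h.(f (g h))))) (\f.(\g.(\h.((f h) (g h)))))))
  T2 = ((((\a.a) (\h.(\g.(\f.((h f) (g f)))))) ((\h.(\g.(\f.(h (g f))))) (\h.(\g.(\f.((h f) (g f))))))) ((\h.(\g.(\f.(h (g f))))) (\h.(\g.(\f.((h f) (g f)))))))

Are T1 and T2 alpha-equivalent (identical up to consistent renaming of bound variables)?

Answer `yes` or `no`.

Term 1: ((((\a.a) (\f.(\g.(\h.((f h) (g h)))))) ((\f.(\g.(\h.(f (g h))))) (\f.(\g.(\h.((f h) (g h))))))) ((\f.(\g.(\h.(f (g h))))) (\f.(\g.(\h.((f h) (g h)))))))
Term 2: ((((\a.a) (\h.(\g.(\f.((h f) (g f)))))) ((\h.(\g.(\f.(h (g f))))) (\h.(\g.(\f.((h f) (g f))))))) ((\h.(\g.(\f.(h (g f))))) (\h.(\g.(\f.((h f) (g f)))))))
Alpha-equivalence: compare structure up to binder renaming.
Result: True

Answer: yes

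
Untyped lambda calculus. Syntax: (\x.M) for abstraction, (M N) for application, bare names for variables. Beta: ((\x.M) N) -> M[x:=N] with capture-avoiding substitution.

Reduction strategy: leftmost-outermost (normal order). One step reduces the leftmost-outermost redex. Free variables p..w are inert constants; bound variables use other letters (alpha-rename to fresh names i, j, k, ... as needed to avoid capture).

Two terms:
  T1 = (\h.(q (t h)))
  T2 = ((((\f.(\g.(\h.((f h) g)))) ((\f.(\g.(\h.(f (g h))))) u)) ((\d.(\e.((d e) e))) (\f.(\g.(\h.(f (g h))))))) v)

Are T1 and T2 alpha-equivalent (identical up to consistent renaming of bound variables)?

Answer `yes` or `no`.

Term 1: (\h.(q (t h)))
Term 2: ((((\f.(\g.(\h.((f h) g)))) ((\f.(\g.(\h.(f (g h))))) u)) ((\d.(\e.((d e) e))) (\f.(\g.(\h.(f (g h))))))) v)
Alpha-equivalence: compare structure up to binder renaming.
Result: False

Answer: no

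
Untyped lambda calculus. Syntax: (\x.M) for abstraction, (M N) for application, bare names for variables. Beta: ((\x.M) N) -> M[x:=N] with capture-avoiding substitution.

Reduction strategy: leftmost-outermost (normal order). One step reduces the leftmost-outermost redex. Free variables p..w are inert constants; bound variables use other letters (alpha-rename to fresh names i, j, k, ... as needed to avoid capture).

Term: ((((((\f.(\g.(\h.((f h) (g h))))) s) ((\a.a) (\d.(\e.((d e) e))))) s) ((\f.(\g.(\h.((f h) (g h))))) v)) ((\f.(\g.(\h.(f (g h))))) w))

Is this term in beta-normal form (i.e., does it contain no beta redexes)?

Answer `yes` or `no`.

Term: ((((((\f.(\g.(\h.((f h) (g h))))) s) ((\a.a) (\d.(\e.((d e) e))))) s) ((\f.(\g.(\h.((f h) (g h))))) v)) ((\f.(\g.(\h.(f (g h))))) w))
Found 4 beta redex(es).

Answer: no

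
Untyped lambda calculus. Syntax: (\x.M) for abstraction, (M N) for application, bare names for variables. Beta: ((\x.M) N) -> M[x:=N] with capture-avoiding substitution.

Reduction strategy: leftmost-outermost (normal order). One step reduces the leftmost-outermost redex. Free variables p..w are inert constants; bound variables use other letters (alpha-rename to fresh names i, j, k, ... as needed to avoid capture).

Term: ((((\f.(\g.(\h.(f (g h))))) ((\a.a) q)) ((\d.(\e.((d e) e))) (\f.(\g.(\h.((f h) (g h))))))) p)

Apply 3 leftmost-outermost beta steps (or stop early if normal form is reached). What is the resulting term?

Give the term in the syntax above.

Answer: (((\a.a) q) (((\d.(\e.((d e) e))) (\f.(\g.(\h.((f h) (g h)))))) p))

Derivation:
Step 0: ((((\f.(\g.(\h.(f (g h))))) ((\a.a) q)) ((\d.(\e.((d e) e))) (\f.(\g.(\h.((f h) (g h))))))) p)
Step 1: (((\g.(\h.(((\a.a) q) (g h)))) ((\d.(\e.((d e) e))) (\f.(\g.(\h.((f h) (g h))))))) p)
Step 2: ((\h.(((\a.a) q) (((\d.(\e.((d e) e))) (\f.(\g.(\h.((f h) (g h)))))) h))) p)
Step 3: (((\a.a) q) (((\d.(\e.((d e) e))) (\f.(\g.(\h.((f h) (g h)))))) p))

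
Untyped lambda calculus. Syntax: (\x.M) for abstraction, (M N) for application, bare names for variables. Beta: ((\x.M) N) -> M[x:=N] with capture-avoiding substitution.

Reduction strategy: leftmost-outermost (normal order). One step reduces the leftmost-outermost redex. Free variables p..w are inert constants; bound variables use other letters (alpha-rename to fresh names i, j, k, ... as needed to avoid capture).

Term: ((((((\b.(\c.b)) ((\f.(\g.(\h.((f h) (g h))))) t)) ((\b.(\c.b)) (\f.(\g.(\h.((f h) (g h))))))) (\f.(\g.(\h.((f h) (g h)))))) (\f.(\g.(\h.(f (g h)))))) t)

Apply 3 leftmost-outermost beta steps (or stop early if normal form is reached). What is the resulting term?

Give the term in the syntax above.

Step 0: ((((((\b.(\c.b)) ((\f.(\g.(\h.((f h) (g h))))) t)) ((\b.(\c.b)) (\f.(\g.(\h.((f h) (g h))))))) (\f.(\g.(\h.((f h) (g h)))))) (\f.(\g.(\h.(f (g h)))))) t)
Step 1: (((((\c.((\f.(\g.(\h.((f h) (g h))))) t)) ((\b.(\c.b)) (\f.(\g.(\h.((f h) (g h))))))) (\f.(\g.(\h.((f h) (g h)))))) (\f.(\g.(\h.(f (g h)))))) t)
Step 2: (((((\f.(\g.(\h.((f h) (g h))))) t) (\f.(\g.(\h.((f h) (g h)))))) (\f.(\g.(\h.(f (g h)))))) t)
Step 3: ((((\g.(\h.((t h) (g h)))) (\f.(\g.(\h.((f h) (g h)))))) (\f.(\g.(\h.(f (g h)))))) t)

Answer: ((((\g.(\h.((t h) (g h)))) (\f.(\g.(\h.((f h) (g h)))))) (\f.(\g.(\h.(f (g h)))))) t)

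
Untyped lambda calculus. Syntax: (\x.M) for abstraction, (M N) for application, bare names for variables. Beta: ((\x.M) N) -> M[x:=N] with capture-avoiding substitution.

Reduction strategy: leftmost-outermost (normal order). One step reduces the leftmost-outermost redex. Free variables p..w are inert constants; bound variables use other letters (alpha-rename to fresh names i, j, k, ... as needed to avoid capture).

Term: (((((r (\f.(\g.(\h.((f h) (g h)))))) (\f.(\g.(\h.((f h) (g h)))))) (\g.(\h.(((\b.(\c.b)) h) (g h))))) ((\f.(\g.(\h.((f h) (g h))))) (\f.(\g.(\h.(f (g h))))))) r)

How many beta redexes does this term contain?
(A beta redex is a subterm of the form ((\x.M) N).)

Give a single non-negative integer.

Term: (((((r (\f.(\g.(\h.((f h) (g h)))))) (\f.(\g.(\h.((f h) (g h)))))) (\g.(\h.(((\b.(\c.b)) h) (g h))))) ((\f.(\g.(\h.((f h) (g h))))) (\f.(\g.(\h.(f (g h))))))) r)
  Redex: ((\b.(\c.b)) h)
  Redex: ((\f.(\g.(\h.((f h) (g h))))) (\f.(\g.(\h.(f (g h))))))
Total redexes: 2

Answer: 2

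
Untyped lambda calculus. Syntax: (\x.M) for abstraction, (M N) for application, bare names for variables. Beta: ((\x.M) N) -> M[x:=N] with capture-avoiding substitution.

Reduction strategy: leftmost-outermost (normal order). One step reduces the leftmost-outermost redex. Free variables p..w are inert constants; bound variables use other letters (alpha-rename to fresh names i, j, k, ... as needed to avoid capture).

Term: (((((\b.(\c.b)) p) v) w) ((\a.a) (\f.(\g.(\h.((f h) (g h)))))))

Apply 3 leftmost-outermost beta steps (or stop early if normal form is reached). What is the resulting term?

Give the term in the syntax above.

Step 0: (((((\b.(\c.b)) p) v) w) ((\a.a) (\f.(\g.(\h.((f h) (g h)))))))
Step 1: ((((\c.p) v) w) ((\a.a) (\f.(\g.(\h.((f h) (g h)))))))
Step 2: ((p w) ((\a.a) (\f.(\g.(\h.((f h) (g h)))))))
Step 3: ((p w) (\f.(\g.(\h.((f h) (g h))))))

Answer: ((p w) (\f.(\g.(\h.((f h) (g h))))))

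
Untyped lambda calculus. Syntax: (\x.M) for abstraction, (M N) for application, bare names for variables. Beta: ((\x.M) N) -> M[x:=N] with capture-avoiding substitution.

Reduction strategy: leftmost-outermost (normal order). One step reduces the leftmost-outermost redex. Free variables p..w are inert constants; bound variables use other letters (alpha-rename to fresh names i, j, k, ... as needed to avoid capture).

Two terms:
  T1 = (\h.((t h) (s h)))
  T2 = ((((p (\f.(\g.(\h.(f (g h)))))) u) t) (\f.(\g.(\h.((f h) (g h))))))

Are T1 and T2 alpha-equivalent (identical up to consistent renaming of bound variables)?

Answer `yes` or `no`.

Term 1: (\h.((t h) (s h)))
Term 2: ((((p (\f.(\g.(\h.(f (g h)))))) u) t) (\f.(\g.(\h.((f h) (g h))))))
Alpha-equivalence: compare structure up to binder renaming.
Result: False

Answer: no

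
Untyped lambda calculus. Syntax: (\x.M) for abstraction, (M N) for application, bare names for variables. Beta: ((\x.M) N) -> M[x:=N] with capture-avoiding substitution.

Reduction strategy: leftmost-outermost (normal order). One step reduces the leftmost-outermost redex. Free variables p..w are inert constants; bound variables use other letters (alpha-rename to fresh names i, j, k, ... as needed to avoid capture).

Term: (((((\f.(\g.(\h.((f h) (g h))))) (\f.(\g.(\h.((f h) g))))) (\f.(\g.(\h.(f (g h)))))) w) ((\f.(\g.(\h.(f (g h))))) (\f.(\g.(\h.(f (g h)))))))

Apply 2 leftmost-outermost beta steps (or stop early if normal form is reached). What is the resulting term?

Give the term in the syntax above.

Step 0: (((((\f.(\g.(\h.((f h) (g h))))) (\f.(\g.(\h.((f h) g))))) (\f.(\g.(\h.(f (g h)))))) w) ((\f.(\g.(\h.(f (g h))))) (\f.(\g.(\h.(f (g h)))))))
Step 1: ((((\g.(\h.(((\f.(\g.(\h.((f h) g)))) h) (g h)))) (\f.(\g.(\h.(f (g h)))))) w) ((\f.(\g.(\h.(f (g h))))) (\f.(\g.(\h.(f (g h)))))))
Step 2: (((\h.(((\f.(\g.(\h.((f h) g)))) h) ((\f.(\g.(\h.(f (g h))))) h))) w) ((\f.(\g.(\h.(f (g h))))) (\f.(\g.(\h.(f (g h)))))))

Answer: (((\h.(((\f.(\g.(\h.((f h) g)))) h) ((\f.(\g.(\h.(f (g h))))) h))) w) ((\f.(\g.(\h.(f (g h))))) (\f.(\g.(\h.(f (g h)))))))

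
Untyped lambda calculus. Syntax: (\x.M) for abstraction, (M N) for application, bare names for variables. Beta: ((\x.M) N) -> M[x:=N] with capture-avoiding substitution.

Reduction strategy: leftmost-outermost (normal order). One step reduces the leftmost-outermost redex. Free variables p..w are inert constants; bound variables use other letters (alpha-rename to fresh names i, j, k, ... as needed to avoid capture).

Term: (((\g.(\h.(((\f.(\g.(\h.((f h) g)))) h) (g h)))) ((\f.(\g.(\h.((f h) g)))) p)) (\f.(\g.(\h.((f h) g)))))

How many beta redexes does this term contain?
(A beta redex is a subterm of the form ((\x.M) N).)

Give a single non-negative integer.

Term: (((\g.(\h.(((\f.(\g.(\h.((f h) g)))) h) (g h)))) ((\f.(\g.(\h.((f h) g)))) p)) (\f.(\g.(\h.((f h) g)))))
  Redex: ((\g.(\h.(((\f.(\g.(\h.((f h) g)))) h) (g h)))) ((\f.(\g.(\h.((f h) g)))) p))
  Redex: ((\f.(\g.(\h.((f h) g)))) h)
  Redex: ((\f.(\g.(\h.((f h) g)))) p)
Total redexes: 3

Answer: 3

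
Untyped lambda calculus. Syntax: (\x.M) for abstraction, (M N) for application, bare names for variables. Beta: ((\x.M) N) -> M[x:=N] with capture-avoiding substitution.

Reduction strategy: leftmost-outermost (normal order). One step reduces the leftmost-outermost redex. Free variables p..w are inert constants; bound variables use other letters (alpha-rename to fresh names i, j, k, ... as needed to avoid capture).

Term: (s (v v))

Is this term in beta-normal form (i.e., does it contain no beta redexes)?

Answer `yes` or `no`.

Answer: yes

Derivation:
Term: (s (v v))
No beta redexes found.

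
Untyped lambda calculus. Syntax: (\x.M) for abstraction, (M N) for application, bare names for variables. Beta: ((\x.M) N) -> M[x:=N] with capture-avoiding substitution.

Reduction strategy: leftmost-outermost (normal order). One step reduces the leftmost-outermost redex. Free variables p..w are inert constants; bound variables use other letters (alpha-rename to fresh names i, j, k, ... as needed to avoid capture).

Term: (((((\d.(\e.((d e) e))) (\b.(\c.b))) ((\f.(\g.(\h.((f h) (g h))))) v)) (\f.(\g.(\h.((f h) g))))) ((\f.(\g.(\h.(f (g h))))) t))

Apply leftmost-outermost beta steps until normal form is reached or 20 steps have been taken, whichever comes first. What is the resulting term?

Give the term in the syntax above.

Step 0: (((((\d.(\e.((d e) e))) (\b.(\c.b))) ((\f.(\g.(\h.((f h) (g h))))) v)) (\f.(\g.(\h.((f h) g))))) ((\f.(\g.(\h.(f (g h))))) t))
Step 1: ((((\e.(((\b.(\c.b)) e) e)) ((\f.(\g.(\h.((f h) (g h))))) v)) (\f.(\g.(\h.((f h) g))))) ((\f.(\g.(\h.(f (g h))))) t))
Step 2: (((((\b.(\c.b)) ((\f.(\g.(\h.((f h) (g h))))) v)) ((\f.(\g.(\h.((f h) (g h))))) v)) (\f.(\g.(\h.((f h) g))))) ((\f.(\g.(\h.(f (g h))))) t))
Step 3: ((((\c.((\f.(\g.(\h.((f h) (g h))))) v)) ((\f.(\g.(\h.((f h) (g h))))) v)) (\f.(\g.(\h.((f h) g))))) ((\f.(\g.(\h.(f (g h))))) t))
Step 4: ((((\f.(\g.(\h.((f h) (g h))))) v) (\f.(\g.(\h.((f h) g))))) ((\f.(\g.(\h.(f (g h))))) t))
Step 5: (((\g.(\h.((v h) (g h)))) (\f.(\g.(\h.((f h) g))))) ((\f.(\g.(\h.(f (g h))))) t))
Step 6: ((\h.((v h) ((\f.(\g.(\h.((f h) g)))) h))) ((\f.(\g.(\h.(f (g h))))) t))
Step 7: ((v ((\f.(\g.(\h.(f (g h))))) t)) ((\f.(\g.(\h.((f h) g)))) ((\f.(\g.(\h.(f (g h))))) t)))
Step 8: ((v (\g.(\h.(t (g h))))) ((\f.(\g.(\h.((f h) g)))) ((\f.(\g.(\h.(f (g h))))) t)))
Step 9: ((v (\g.(\h.(t (g h))))) (\g.(\h.((((\f.(\g.(\h.(f (g h))))) t) h) g))))
Step 10: ((v (\g.(\h.(t (g h))))) (\g.(\h.(((\g.(\h.(t (g h)))) h) g))))
Step 11: ((v (\g.(\h.(t (g h))))) (\g.(\h.((\i.(t (h i))) g))))
Step 12: ((v (\g.(\h.(t (g h))))) (\g.(\h.(t (h g)))))

Answer: ((v (\g.(\h.(t (g h))))) (\g.(\h.(t (h g)))))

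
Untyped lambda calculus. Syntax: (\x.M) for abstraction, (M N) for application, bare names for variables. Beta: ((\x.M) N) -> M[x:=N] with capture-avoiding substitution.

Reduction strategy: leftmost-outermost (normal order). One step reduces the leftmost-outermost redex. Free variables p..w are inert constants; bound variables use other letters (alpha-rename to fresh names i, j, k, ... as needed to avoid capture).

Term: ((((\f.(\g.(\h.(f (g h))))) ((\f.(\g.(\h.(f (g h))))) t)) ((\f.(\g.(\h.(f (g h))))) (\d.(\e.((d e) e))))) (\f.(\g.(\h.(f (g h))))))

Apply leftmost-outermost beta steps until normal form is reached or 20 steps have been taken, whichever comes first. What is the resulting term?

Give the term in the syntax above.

Step 0: ((((\f.(\g.(\h.(f (g h))))) ((\f.(\g.(\h.(f (g h))))) t)) ((\f.(\g.(\h.(f (g h))))) (\d.(\e.((d e) e))))) (\f.(\g.(\h.(f (g h))))))
Step 1: (((\g.(\h.(((\f.(\g.(\h.(f (g h))))) t) (g h)))) ((\f.(\g.(\h.(f (g h))))) (\d.(\e.((d e) e))))) (\f.(\g.(\h.(f (g h))))))
Step 2: ((\h.(((\f.(\g.(\h.(f (g h))))) t) (((\f.(\g.(\h.(f (g h))))) (\d.(\e.((d e) e)))) h))) (\f.(\g.(\h.(f (g h))))))
Step 3: (((\f.(\g.(\h.(f (g h))))) t) (((\f.(\g.(\h.(f (g h))))) (\d.(\e.((d e) e)))) (\f.(\g.(\h.(f (g h)))))))
Step 4: ((\g.(\h.(t (g h)))) (((\f.(\g.(\h.(f (g h))))) (\d.(\e.((d e) e)))) (\f.(\g.(\h.(f (g h)))))))
Step 5: (\h.(t ((((\f.(\g.(\h.(f (g h))))) (\d.(\e.((d e) e)))) (\f.(\g.(\h.(f (g h)))))) h)))
Step 6: (\h.(t (((\g.(\h.((\d.(\e.((d e) e))) (g h)))) (\f.(\g.(\h.(f (g h)))))) h)))
Step 7: (\h.(t ((\h.((\d.(\e.((d e) e))) ((\f.(\g.(\h.(f (g h))))) h))) h)))
Step 8: (\h.(t ((\d.(\e.((d e) e))) ((\f.(\g.(\h.(f (g h))))) h))))
Step 9: (\h.(t (\e.((((\f.(\g.(\h.(f (g h))))) h) e) e))))
Step 10: (\h.(t (\e.(((\g.(\i.(h (g i)))) e) e))))
Step 11: (\h.(t (\e.((\i.(h (e i))) e))))
Step 12: (\h.(t (\e.(h (e e)))))

Answer: (\h.(t (\e.(h (e e)))))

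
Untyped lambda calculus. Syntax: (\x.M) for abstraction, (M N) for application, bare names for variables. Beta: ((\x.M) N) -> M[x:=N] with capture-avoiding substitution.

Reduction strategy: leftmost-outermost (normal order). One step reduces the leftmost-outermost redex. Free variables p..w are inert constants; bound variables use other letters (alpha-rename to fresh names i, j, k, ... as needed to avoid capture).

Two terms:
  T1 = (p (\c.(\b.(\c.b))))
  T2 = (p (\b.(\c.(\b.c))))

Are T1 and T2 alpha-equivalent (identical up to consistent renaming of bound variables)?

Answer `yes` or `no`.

Term 1: (p (\c.(\b.(\c.b))))
Term 2: (p (\b.(\c.(\b.c))))
Alpha-equivalence: compare structure up to binder renaming.
Result: True

Answer: yes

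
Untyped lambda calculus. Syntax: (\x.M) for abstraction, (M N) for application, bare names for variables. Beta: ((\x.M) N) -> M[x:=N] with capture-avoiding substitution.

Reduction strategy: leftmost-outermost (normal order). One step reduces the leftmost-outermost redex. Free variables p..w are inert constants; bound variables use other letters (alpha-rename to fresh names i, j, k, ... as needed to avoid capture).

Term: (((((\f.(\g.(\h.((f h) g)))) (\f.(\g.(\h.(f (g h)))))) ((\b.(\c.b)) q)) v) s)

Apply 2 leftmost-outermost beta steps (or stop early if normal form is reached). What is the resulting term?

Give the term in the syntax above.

Answer: (((\h.(((\f.(\g.(\h.(f (g h))))) h) ((\b.(\c.b)) q))) v) s)

Derivation:
Step 0: (((((\f.(\g.(\h.((f h) g)))) (\f.(\g.(\h.(f (g h)))))) ((\b.(\c.b)) q)) v) s)
Step 1: ((((\g.(\h.(((\f.(\g.(\h.(f (g h))))) h) g))) ((\b.(\c.b)) q)) v) s)
Step 2: (((\h.(((\f.(\g.(\h.(f (g h))))) h) ((\b.(\c.b)) q))) v) s)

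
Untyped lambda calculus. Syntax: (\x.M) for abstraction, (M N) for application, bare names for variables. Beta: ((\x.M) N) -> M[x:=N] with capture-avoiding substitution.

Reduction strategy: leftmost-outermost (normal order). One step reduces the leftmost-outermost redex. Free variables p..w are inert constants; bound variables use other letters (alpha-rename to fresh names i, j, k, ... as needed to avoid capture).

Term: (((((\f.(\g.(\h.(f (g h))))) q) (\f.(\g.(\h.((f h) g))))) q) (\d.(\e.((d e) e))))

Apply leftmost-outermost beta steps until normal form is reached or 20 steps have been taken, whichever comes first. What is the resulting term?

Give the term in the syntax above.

Answer: ((q (\g.(\h.((q h) g)))) (\d.(\e.((d e) e))))

Derivation:
Step 0: (((((\f.(\g.(\h.(f (g h))))) q) (\f.(\g.(\h.((f h) g))))) q) (\d.(\e.((d e) e))))
Step 1: ((((\g.(\h.(q (g h)))) (\f.(\g.(\h.((f h) g))))) q) (\d.(\e.((d e) e))))
Step 2: (((\h.(q ((\f.(\g.(\h.((f h) g)))) h))) q) (\d.(\e.((d e) e))))
Step 3: ((q ((\f.(\g.(\h.((f h) g)))) q)) (\d.(\e.((d e) e))))
Step 4: ((q (\g.(\h.((q h) g)))) (\d.(\e.((d e) e))))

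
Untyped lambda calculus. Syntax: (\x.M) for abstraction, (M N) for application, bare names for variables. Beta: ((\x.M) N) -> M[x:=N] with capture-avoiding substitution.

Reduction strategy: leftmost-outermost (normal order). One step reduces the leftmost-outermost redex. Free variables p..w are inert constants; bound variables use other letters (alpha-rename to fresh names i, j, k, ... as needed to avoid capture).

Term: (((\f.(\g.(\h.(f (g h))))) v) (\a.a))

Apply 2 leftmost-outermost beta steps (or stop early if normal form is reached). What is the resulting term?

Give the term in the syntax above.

Answer: (\h.(v ((\a.a) h)))

Derivation:
Step 0: (((\f.(\g.(\h.(f (g h))))) v) (\a.a))
Step 1: ((\g.(\h.(v (g h)))) (\a.a))
Step 2: (\h.(v ((\a.a) h)))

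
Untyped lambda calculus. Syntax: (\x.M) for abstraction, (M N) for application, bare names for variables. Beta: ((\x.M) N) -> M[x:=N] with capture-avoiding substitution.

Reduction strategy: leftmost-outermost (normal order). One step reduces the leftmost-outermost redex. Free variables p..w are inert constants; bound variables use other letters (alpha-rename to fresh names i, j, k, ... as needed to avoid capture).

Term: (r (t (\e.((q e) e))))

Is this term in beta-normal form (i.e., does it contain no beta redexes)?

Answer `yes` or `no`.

Answer: yes

Derivation:
Term: (r (t (\e.((q e) e))))
No beta redexes found.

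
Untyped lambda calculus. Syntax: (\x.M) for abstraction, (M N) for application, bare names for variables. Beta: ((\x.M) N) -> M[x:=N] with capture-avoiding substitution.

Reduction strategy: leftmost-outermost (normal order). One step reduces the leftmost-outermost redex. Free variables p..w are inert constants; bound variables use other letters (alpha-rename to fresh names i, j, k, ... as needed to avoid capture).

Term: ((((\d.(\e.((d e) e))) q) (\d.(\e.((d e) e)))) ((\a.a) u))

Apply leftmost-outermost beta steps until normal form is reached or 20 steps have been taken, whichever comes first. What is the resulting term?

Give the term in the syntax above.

Step 0: ((((\d.(\e.((d e) e))) q) (\d.(\e.((d e) e)))) ((\a.a) u))
Step 1: (((\e.((q e) e)) (\d.(\e.((d e) e)))) ((\a.a) u))
Step 2: (((q (\d.(\e.((d e) e)))) (\d.(\e.((d e) e)))) ((\a.a) u))
Step 3: (((q (\d.(\e.((d e) e)))) (\d.(\e.((d e) e)))) u)

Answer: (((q (\d.(\e.((d e) e)))) (\d.(\e.((d e) e)))) u)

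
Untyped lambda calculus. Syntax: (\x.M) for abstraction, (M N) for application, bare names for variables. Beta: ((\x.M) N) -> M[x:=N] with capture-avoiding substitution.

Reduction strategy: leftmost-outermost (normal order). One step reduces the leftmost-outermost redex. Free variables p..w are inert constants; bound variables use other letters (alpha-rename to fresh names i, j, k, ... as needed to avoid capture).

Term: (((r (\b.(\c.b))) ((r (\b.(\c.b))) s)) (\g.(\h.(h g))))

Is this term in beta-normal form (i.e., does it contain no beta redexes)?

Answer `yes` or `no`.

Answer: yes

Derivation:
Term: (((r (\b.(\c.b))) ((r (\b.(\c.b))) s)) (\g.(\h.(h g))))
No beta redexes found.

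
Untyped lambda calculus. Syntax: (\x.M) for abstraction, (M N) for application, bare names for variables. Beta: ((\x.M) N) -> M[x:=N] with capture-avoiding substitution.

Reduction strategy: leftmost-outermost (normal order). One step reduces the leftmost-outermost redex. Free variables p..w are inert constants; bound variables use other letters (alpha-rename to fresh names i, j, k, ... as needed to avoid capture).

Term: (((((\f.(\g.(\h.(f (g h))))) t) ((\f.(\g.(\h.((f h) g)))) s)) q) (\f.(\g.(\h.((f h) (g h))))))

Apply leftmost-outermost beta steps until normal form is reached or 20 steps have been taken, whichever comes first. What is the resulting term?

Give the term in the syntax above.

Answer: ((t (\h.((s h) q))) (\f.(\g.(\h.((f h) (g h))))))

Derivation:
Step 0: (((((\f.(\g.(\h.(f (g h))))) t) ((\f.(\g.(\h.((f h) g)))) s)) q) (\f.(\g.(\h.((f h) (g h))))))
Step 1: ((((\g.(\h.(t (g h)))) ((\f.(\g.(\h.((f h) g)))) s)) q) (\f.(\g.(\h.((f h) (g h))))))
Step 2: (((\h.(t (((\f.(\g.(\h.((f h) g)))) s) h))) q) (\f.(\g.(\h.((f h) (g h))))))
Step 3: ((t (((\f.(\g.(\h.((f h) g)))) s) q)) (\f.(\g.(\h.((f h) (g h))))))
Step 4: ((t ((\g.(\h.((s h) g))) q)) (\f.(\g.(\h.((f h) (g h))))))
Step 5: ((t (\h.((s h) q))) (\f.(\g.(\h.((f h) (g h))))))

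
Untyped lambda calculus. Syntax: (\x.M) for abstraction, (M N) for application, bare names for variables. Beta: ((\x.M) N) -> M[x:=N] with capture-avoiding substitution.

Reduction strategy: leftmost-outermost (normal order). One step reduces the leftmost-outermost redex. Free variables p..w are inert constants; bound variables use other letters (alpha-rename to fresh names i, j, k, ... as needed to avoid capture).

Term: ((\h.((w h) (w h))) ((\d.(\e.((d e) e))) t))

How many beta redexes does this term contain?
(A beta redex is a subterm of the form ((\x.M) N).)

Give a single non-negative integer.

Answer: 2

Derivation:
Term: ((\h.((w h) (w h))) ((\d.(\e.((d e) e))) t))
  Redex: ((\h.((w h) (w h))) ((\d.(\e.((d e) e))) t))
  Redex: ((\d.(\e.((d e) e))) t)
Total redexes: 2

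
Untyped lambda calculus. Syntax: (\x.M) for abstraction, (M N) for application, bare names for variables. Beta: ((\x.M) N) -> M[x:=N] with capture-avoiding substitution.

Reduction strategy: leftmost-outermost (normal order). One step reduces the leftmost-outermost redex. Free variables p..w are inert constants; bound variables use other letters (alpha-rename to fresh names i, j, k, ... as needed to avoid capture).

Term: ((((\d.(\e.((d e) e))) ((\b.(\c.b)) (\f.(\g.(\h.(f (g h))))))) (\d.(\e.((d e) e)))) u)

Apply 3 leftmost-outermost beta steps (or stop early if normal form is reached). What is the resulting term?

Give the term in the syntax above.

Answer: ((((\c.(\f.(\g.(\h.(f (g h)))))) (\d.(\e.((d e) e)))) (\d.(\e.((d e) e)))) u)

Derivation:
Step 0: ((((\d.(\e.((d e) e))) ((\b.(\c.b)) (\f.(\g.(\h.(f (g h))))))) (\d.(\e.((d e) e)))) u)
Step 1: (((\e.((((\b.(\c.b)) (\f.(\g.(\h.(f (g h)))))) e) e)) (\d.(\e.((d e) e)))) u)
Step 2: (((((\b.(\c.b)) (\f.(\g.(\h.(f (g h)))))) (\d.(\e.((d e) e)))) (\d.(\e.((d e) e)))) u)
Step 3: ((((\c.(\f.(\g.(\h.(f (g h)))))) (\d.(\e.((d e) e)))) (\d.(\e.((d e) e)))) u)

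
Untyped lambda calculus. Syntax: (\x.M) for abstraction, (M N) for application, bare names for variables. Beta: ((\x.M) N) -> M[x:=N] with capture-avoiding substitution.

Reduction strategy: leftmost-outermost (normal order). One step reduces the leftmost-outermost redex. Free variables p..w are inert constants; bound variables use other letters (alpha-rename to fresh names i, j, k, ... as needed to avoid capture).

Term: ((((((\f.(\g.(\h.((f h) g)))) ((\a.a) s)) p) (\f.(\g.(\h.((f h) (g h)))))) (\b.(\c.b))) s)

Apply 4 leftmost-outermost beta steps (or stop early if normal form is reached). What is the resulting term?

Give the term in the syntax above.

Step 0: ((((((\f.(\g.(\h.((f h) g)))) ((\a.a) s)) p) (\f.(\g.(\h.((f h) (g h)))))) (\b.(\c.b))) s)
Step 1: (((((\g.(\h.((((\a.a) s) h) g))) p) (\f.(\g.(\h.((f h) (g h)))))) (\b.(\c.b))) s)
Step 2: ((((\h.((((\a.a) s) h) p)) (\f.(\g.(\h.((f h) (g h)))))) (\b.(\c.b))) s)
Step 3: ((((((\a.a) s) (\f.(\g.(\h.((f h) (g h)))))) p) (\b.(\c.b))) s)
Step 4: ((((s (\f.(\g.(\h.((f h) (g h)))))) p) (\b.(\c.b))) s)

Answer: ((((s (\f.(\g.(\h.((f h) (g h)))))) p) (\b.(\c.b))) s)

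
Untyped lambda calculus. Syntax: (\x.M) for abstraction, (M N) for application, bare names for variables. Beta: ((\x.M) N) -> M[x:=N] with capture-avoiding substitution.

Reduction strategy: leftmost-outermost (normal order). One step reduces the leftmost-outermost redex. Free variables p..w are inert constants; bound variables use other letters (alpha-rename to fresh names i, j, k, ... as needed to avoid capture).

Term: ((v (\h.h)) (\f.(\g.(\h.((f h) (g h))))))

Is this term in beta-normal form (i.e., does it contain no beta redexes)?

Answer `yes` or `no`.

Term: ((v (\h.h)) (\f.(\g.(\h.((f h) (g h))))))
No beta redexes found.

Answer: yes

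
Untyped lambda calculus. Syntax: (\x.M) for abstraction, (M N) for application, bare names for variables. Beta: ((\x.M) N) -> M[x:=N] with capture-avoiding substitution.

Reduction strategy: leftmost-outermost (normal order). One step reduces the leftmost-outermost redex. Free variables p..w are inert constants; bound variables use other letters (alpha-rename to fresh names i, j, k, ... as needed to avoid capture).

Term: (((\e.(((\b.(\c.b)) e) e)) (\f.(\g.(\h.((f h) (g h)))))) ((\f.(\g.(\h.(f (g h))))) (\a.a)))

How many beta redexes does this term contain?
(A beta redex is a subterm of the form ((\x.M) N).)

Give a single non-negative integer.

Answer: 3

Derivation:
Term: (((\e.(((\b.(\c.b)) e) e)) (\f.(\g.(\h.((f h) (g h)))))) ((\f.(\g.(\h.(f (g h))))) (\a.a)))
  Redex: ((\e.(((\b.(\c.b)) e) e)) (\f.(\g.(\h.((f h) (g h))))))
  Redex: ((\b.(\c.b)) e)
  Redex: ((\f.(\g.(\h.(f (g h))))) (\a.a))
Total redexes: 3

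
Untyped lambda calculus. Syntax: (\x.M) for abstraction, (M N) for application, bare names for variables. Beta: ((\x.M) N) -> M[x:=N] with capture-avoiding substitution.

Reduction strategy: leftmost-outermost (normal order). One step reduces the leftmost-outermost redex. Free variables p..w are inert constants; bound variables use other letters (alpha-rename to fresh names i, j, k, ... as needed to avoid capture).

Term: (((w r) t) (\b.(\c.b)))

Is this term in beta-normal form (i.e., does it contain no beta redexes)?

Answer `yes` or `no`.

Answer: yes

Derivation:
Term: (((w r) t) (\b.(\c.b)))
No beta redexes found.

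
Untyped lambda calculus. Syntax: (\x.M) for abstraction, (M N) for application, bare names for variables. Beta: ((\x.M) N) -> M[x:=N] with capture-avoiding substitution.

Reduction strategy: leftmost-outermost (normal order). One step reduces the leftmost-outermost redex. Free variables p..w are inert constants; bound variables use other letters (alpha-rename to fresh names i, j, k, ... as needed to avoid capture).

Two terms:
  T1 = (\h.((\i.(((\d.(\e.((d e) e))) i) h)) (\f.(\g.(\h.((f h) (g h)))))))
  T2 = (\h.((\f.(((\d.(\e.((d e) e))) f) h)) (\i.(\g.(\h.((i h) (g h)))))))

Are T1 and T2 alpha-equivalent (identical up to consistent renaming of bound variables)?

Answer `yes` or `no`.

Answer: yes

Derivation:
Term 1: (\h.((\i.(((\d.(\e.((d e) e))) i) h)) (\f.(\g.(\h.((f h) (g h)))))))
Term 2: (\h.((\f.(((\d.(\e.((d e) e))) f) h)) (\i.(\g.(\h.((i h) (g h)))))))
Alpha-equivalence: compare structure up to binder renaming.
Result: True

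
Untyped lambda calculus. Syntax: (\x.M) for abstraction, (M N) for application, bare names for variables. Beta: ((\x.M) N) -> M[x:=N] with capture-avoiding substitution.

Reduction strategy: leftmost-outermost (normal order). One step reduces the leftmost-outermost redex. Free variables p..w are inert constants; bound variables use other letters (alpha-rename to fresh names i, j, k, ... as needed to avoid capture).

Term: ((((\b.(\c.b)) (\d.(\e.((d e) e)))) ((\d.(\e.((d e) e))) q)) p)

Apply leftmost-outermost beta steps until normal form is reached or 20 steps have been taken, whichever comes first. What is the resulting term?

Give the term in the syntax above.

Step 0: ((((\b.(\c.b)) (\d.(\e.((d e) e)))) ((\d.(\e.((d e) e))) q)) p)
Step 1: (((\c.(\d.(\e.((d e) e)))) ((\d.(\e.((d e) e))) q)) p)
Step 2: ((\d.(\e.((d e) e))) p)
Step 3: (\e.((p e) e))

Answer: (\e.((p e) e))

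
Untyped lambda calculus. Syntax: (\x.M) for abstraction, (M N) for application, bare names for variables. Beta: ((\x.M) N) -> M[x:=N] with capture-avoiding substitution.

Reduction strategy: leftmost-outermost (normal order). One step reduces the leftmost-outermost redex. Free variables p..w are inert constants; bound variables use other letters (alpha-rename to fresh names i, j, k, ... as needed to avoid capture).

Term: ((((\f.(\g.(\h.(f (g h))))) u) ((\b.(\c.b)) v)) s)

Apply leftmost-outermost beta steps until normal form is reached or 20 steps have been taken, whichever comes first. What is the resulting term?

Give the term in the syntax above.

Step 0: ((((\f.(\g.(\h.(f (g h))))) u) ((\b.(\c.b)) v)) s)
Step 1: (((\g.(\h.(u (g h)))) ((\b.(\c.b)) v)) s)
Step 2: ((\h.(u (((\b.(\c.b)) v) h))) s)
Step 3: (u (((\b.(\c.b)) v) s))
Step 4: (u ((\c.v) s))
Step 5: (u v)

Answer: (u v)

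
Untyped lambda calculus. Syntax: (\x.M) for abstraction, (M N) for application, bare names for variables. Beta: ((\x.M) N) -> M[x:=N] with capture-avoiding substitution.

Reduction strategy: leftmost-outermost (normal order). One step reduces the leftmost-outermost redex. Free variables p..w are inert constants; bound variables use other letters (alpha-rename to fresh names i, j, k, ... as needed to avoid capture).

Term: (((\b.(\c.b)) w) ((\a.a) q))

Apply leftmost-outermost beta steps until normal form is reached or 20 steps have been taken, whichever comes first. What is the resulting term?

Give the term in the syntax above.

Step 0: (((\b.(\c.b)) w) ((\a.a) q))
Step 1: ((\c.w) ((\a.a) q))
Step 2: w

Answer: w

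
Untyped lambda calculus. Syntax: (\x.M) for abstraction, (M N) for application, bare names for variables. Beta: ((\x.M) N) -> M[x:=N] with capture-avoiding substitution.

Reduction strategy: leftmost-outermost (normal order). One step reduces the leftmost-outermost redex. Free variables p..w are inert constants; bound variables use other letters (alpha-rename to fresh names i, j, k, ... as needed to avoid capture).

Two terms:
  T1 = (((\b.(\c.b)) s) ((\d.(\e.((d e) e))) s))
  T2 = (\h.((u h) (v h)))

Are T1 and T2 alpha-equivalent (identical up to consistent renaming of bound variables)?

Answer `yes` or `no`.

Term 1: (((\b.(\c.b)) s) ((\d.(\e.((d e) e))) s))
Term 2: (\h.((u h) (v h)))
Alpha-equivalence: compare structure up to binder renaming.
Result: False

Answer: no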